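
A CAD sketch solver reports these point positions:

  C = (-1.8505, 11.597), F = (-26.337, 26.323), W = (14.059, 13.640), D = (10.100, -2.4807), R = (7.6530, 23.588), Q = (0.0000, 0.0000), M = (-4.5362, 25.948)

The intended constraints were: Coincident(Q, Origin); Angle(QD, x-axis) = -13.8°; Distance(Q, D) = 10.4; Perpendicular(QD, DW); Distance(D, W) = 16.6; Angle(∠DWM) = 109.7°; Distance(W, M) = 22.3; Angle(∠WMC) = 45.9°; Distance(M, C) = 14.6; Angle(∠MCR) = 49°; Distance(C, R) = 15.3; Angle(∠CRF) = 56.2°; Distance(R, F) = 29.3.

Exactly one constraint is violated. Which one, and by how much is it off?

Distance(R, F) = 29.3 — off by 4.80.

Q = (0.00, 0.00) ✓; QD at -13.80° ✓; |QD| = 10.40 ✓; ∠(QD, DW) = 90.00° ✓; |DW| = 16.60 ✓; ∠DWM = 109.7° ✓; |WM| = 22.30 ✓; ∠WMC = 45.90° ✓; |MC| = 14.60 ✓; ∠MCR = 49.00° ✓; |CR| = 15.30 ✓; ∠CRF = 56.20° ✓; |RF| = 34.10 ✗.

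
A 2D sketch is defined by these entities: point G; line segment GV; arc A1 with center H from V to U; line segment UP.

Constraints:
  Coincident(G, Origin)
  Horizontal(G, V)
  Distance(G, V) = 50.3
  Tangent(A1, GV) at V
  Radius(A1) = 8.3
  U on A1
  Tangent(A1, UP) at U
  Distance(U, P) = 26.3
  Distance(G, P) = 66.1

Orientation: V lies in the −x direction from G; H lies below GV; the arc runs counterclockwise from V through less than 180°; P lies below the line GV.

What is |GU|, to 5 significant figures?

59.267

G is at the origin; G and V share the same y with |GV| = 50.3 and V on the −x side, so V = (-50.300, 0.0000). A1 meets GV tangentially, so HV is at right angles to GV, so H = V + (0, -8.3) = (-50.300, -8.3000). Since HU ⟂ UP (tangency), |HP| = √(8.3² + 26.3²) = 27.579 regardless of where U sits on A1. So P lies on both circle(G, 66.1) and circle(H, 27.579); the below-GV intersection is P = (-55.880, -35.308). U is the foot of the tangent from P: U = (-58.557, -9.1449).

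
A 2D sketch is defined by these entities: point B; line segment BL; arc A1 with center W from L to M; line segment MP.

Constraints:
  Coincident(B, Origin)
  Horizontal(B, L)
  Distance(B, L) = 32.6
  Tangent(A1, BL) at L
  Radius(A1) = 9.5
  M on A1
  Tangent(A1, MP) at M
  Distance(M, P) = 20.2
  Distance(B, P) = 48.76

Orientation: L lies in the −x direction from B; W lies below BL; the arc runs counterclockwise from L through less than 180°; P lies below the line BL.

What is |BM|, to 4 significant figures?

43.44

Checks: |WM| = 9.500 ✓; ∠(WM, MP) = 90.00° ✓; |MP| = 20.20 ✓; |BP| = 48.76 ✓.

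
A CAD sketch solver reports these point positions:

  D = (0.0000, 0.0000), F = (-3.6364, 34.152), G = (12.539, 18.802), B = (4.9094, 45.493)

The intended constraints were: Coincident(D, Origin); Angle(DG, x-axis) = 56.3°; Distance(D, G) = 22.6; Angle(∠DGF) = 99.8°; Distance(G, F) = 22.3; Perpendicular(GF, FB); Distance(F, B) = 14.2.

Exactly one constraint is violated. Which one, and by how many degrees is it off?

Perpendicular(GF, FB) — off by 6.50°.

D = (0.00, 0.00) ✓; DG at 56.30° ✓; |DG| = 22.60 ✓; ∠DGF = 99.80° ✓; |GF| = 22.30 ✓; ∠(GF, FB) = 83.50° ✗; |FB| = 14.20 ✓.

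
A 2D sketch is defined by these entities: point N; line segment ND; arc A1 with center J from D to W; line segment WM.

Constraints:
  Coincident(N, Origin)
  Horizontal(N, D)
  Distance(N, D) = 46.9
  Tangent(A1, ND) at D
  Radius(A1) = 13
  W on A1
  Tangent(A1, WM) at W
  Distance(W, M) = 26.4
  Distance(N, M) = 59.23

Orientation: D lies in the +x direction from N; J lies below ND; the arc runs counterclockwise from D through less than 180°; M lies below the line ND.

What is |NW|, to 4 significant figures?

38.22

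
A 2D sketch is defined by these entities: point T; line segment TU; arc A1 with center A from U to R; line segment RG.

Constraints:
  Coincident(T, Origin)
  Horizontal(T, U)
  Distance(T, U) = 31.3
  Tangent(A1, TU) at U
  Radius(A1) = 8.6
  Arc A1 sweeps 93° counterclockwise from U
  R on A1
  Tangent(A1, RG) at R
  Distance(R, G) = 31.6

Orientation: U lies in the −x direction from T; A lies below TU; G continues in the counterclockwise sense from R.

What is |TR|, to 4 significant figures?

40.90

T is at the origin; TU is horizontal with |TU| = 31.3 and U on the −x side, so U = (-31.30, 0.000). A1 meets TU tangentially, so AU is at right angles to TU, so A = U + (0, -8.6) = (-31.30, -8.600). On A1, U sits at bearing 90° from A; a 93° counterclockwise sweep puts R at bearing 183°, so R = A + 8.6·(cos 183°, sin 183°) = (-39.89, -9.050). Then |TR| = |R − T| = 40.90.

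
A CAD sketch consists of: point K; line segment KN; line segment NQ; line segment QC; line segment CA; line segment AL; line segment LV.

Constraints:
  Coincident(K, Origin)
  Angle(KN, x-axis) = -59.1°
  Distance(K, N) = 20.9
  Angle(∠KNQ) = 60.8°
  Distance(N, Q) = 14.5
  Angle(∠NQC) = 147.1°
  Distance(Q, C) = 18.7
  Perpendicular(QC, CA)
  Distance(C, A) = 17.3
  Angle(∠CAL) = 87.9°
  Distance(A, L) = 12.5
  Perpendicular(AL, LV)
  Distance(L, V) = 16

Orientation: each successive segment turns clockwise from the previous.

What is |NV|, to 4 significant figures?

20.23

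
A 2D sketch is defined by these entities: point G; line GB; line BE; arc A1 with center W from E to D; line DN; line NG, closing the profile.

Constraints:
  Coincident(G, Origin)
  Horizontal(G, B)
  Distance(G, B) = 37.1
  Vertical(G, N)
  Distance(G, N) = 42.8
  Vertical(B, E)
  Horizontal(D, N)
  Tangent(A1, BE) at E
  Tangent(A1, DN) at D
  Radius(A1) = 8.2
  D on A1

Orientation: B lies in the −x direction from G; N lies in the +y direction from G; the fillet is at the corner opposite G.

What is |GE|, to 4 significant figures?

50.73

G is at the origin; GB is horizontal with |GB| = 37.1 and B on the −x side, so B = (-37.10, 0.000). GN is vertical with |GN| = 42.8 and N on the +y side, so N = (0.000, 42.80). The virtual corner opposite G is at (-37.10, 42.80). The tangent condition forces WE to be normal to BE and the tangent condition forces WD to be normal to DN, with radius 8.2, so the center W sits 8.2 in from both sides at W = (-28.90, 34.60). That places the tangent points at E = (-37.10, 34.60) on BE and D = (-28.90, 42.80) on DN. Then |GE| = |E − G| = 50.73.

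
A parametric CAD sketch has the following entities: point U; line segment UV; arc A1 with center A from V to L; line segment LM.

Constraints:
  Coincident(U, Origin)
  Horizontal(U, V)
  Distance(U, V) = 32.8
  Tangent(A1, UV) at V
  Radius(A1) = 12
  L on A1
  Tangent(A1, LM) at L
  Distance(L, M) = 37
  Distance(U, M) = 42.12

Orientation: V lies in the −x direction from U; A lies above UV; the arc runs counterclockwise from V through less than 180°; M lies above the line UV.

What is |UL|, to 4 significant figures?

22.95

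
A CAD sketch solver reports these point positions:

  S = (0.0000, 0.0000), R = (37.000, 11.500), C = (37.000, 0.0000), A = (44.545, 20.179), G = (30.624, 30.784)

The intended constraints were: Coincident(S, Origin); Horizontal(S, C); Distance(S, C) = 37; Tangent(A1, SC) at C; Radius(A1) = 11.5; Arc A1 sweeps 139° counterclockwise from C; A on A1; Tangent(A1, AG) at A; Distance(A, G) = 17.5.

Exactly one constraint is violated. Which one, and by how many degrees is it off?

Tangent(A1, AG) at A — off by 3.70°.

S = (0.00, 0.00) ✓; S.y = 0.00, C.y = 0.00 ✓; |SC| = 37.00 ✓; ∠(RC, CS) = 90.00° ✓; |RC| = 11.50 ✓; bearing(R→A) − bearing(R→C) = 139.0° ✓; |RA| = 11.50 ✓; ∠(RA, AG) = 86.30° ✗; |AG| = 17.50 ✓.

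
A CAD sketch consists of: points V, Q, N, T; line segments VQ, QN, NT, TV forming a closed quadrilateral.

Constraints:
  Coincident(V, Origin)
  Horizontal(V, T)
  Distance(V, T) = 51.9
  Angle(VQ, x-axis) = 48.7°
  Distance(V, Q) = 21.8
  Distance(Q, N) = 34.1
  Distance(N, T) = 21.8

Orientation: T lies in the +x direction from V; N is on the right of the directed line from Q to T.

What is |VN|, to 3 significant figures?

35.6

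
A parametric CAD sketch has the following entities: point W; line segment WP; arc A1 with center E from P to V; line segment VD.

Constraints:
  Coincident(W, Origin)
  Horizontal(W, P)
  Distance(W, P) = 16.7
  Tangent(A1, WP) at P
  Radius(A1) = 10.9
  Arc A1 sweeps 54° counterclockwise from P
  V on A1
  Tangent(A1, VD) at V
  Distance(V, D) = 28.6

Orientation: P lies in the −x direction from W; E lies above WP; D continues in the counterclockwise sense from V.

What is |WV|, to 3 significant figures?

9.07

W is at the origin; WP is horizontal with |WP| = 16.7 and P on the −x side, so P = (-16.7, 0.00). A1 meets WP tangentially, so EP is at right angles to WP, so E = P + (0, 10.9) = (-16.7, 10.9). On A1, P sits at bearing -90° from E; a 54° counterclockwise sweep puts V at bearing -36°, so V = E + 10.9·(cos -36°, sin -36°) = (-7.88, 4.49). Then |WV| = |V − W| = 9.07.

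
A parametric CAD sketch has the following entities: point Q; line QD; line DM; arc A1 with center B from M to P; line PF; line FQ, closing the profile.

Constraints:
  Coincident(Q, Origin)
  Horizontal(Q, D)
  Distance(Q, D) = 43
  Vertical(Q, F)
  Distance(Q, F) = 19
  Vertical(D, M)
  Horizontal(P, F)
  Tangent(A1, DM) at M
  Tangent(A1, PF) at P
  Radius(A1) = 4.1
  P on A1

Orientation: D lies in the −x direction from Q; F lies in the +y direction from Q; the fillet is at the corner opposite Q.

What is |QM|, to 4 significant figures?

45.51

Q is at the origin; Q and D share the same y with |QD| = 43.0 and D on the −x side, so D = (-43.00, 0.000). QF is vertical with |QF| = 19.0 and F on the +y side, so F = (0.000, 19.00). The virtual corner opposite Q is at (-43.00, 19.00). Since A1 is tangent to DM there, BM ⟂ DM and since A1 is tangent to PF there, BP ⟂ PF, with radius 4.1, so the center B sits 4.1 in from both sides at B = (-38.90, 14.90). That places the tangent points at M = (-43.00, 14.90) on DM and P = (-38.90, 19.00) on PF. Then |QM| = |M − Q| = 45.51.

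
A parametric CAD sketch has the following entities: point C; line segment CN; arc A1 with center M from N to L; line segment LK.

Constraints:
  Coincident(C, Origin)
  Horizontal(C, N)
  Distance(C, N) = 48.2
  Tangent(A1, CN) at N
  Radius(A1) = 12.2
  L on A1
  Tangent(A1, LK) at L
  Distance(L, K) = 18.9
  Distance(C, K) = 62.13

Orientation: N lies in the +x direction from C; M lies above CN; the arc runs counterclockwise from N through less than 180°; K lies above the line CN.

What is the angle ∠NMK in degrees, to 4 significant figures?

171.0°

Checks: |ML| = 12.20 ✓; ∠(ML, LK) = 90.00° ✓; |LK| = 18.90 ✓; |CK| = 62.13 ✓.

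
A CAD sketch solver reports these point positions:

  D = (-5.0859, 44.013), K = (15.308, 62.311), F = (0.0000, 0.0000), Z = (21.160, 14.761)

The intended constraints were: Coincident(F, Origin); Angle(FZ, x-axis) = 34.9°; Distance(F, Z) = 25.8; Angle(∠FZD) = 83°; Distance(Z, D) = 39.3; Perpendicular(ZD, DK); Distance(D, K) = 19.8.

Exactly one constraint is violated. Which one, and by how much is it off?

Distance(D, K) = 19.8 — off by 7.60.

F = (0.00, 0.00) ✓; FZ at 34.90° ✓; |FZ| = 25.80 ✓; ∠FZD = 83.00° ✓; |ZD| = 39.30 ✓; ∠(ZD, DK) = 90.00° ✓; |DK| = 27.40 ✗.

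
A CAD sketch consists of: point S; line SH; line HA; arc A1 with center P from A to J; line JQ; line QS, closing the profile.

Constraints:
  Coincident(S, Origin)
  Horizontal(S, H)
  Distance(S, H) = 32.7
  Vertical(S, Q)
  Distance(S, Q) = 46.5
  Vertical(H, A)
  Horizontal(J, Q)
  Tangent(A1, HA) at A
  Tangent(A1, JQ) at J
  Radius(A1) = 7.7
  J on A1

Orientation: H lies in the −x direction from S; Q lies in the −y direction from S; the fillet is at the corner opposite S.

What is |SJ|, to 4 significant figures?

52.79

S is at the origin; S and H share the same y with |SH| = 32.7 and H on the −x side, so H = (-32.70, 0.000). S and Q share the same x with |SQ| = 46.5 and Q on the −y side, so Q = (0.000, -46.50). The virtual corner opposite S is at (-32.70, -46.50). The tangent condition forces PA to be normal to HA and since A1 is tangent to JQ there, PJ ⟂ JQ, with radius 7.7, so the center P sits 7.7 in from both sides at P = (-25.00, -38.80). That places the tangent points at A = (-32.70, -38.80) on HA and J = (-25.00, -46.50) on JQ. Then |SJ| = |J − S| = 52.79.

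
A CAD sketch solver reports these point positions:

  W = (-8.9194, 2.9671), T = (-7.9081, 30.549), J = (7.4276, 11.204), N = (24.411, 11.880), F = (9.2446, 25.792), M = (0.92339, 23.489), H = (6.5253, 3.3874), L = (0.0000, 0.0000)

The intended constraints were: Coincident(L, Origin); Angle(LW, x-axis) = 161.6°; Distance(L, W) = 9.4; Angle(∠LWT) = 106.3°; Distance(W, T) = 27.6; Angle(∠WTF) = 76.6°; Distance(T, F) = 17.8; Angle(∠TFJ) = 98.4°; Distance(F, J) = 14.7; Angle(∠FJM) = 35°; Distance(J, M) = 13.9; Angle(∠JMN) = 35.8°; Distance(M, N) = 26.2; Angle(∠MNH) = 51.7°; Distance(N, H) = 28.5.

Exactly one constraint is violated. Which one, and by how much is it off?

Distance(N, H) = 28.5 — off by 8.70.

L = (0.00, 0.00) ✓; LW at 161.6° ✓; |LW| = 9.400 ✓; ∠LWT = 106.3° ✓; |WT| = 27.60 ✓; ∠WTF = 76.60° ✓; |TF| = 17.80 ✓; ∠TFJ = 98.40° ✓; |FJ| = 14.70 ✓; ∠FJM = 35.00° ✓; |JM| = 13.90 ✓; ∠JMN = 35.80° ✓; |MN| = 26.20 ✓; ∠MNH = 51.70° ✓; |NH| = 19.80 ✗.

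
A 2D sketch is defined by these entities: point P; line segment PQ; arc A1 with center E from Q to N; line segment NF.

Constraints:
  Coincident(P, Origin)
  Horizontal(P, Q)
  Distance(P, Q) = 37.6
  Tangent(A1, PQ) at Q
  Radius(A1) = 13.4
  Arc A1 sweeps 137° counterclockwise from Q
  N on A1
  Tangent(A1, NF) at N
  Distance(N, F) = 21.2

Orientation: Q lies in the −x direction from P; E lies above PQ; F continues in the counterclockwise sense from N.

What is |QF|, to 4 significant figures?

38.19

P is at the origin; P and Q share the same y with |PQ| = 37.6 and Q on the −x side, so Q = (-37.60, 0.000). Since A1 is tangent to PQ there, EQ ⟂ PQ, so E = Q + (0, 13.4) = (-37.60, 13.40). On A1, Q sits at bearing -90° from E; a 137° counterclockwise sweep puts N at bearing 47°, so N = E + 13.4·(cos 47°, sin 47°) = (-28.46, 23.20). The tangent condition forces EN to be normal to NF, so NF runs along (−sin 47°, cos 47°); with |NF| = 21.2, F = (-43.97, 37.66). Then |QF| = |F − Q| = 38.19.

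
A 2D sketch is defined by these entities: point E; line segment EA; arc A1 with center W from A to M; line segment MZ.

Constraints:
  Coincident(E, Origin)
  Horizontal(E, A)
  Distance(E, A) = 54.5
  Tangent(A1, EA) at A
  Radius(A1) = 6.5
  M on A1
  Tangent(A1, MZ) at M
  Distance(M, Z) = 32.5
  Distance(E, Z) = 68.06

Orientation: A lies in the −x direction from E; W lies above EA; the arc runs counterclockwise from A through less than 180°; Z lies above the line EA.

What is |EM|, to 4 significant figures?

48.81

E is at the origin; EA is horizontal with |EA| = 54.5 and A on the −x side, so A = (-54.50, 0.000). A1 meets EA tangentially, so WA is at right angles to EA, so W = A + (0, 6.5) = (-54.50, 6.500). Since WM ⟂ MZ (tangency), |WZ| = √(6.5² + 32.5²) = 33.14 regardless of where M sits on A1. So Z lies on both circle(E, 68.06) and circle(W, 33.14); the above-EA intersection is Z = (-55.33, 39.63). M is the foot of the tangent from Z: M = (-48.16, 7.934).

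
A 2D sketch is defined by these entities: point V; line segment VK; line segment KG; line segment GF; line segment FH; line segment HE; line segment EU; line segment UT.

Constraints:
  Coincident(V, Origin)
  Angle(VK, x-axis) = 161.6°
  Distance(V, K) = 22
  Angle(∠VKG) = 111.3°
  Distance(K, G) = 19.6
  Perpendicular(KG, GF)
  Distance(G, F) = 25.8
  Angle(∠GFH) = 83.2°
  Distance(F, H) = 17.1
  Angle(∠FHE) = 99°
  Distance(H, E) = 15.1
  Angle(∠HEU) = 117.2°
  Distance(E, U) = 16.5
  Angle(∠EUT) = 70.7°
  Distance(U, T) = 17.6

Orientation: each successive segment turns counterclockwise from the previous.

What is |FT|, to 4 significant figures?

7.887

V is at the origin; VK runs at 161.6° with length 22.0, so K = (-20.88, 6.944). ∠VKG = 111.3° gives KG at -129.7° from the x-axis; with |KG| = 19.6, G = (-33.40, -8.136). KG ⟂ GF, so GF runs at -39.70°; with |GF| = 25.8, F = (-13.54, -24.62). ∠GFH = 83.2° gives FH at 57.10° from the x-axis; with |FH| = 17.1, H = (-4.256, -10.26). ∠FHE = 99.0° gives HE at 138.1° from the x-axis; with |HE| = 15.1, E = (-15.50, -0.1744). ∠HEU = 117.2° gives EU at -159.1° from the x-axis; with |EU| = 16.5, U = (-30.91, -6.061). ∠EUT = 70.7° gives UT at -49.80° from the x-axis; with |UT| = 17.6, T = (-19.55, -19.50). Then |FT| = |T − F| = 7.887.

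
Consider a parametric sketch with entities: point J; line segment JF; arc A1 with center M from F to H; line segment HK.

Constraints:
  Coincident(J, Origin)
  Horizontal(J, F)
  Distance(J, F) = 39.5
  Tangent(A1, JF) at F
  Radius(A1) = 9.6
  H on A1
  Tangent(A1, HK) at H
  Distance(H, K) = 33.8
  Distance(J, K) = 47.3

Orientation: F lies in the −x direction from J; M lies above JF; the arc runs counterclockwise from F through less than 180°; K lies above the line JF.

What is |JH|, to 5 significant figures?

31.064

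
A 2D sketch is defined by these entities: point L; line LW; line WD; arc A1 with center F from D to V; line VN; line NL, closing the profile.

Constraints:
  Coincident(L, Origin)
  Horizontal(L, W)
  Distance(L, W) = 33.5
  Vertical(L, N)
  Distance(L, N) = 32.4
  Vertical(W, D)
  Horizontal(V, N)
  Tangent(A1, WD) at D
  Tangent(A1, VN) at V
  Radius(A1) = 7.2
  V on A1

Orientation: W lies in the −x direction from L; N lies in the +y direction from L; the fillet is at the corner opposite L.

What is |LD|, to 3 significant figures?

41.9

L is at the origin; L and W share the same y with |LW| = 33.5 and W on the −x side, so W = (-33.5, 0.00). L and N share the same x with |LN| = 32.4 and N on the +y side, so N = (0.00, 32.4). The virtual corner opposite L is at (-33.5, 32.4). Tangency of A1 to WD means the radius FD is perpendicular to WD and A1 meets VN tangentially, so FV is at right angles to VN, with radius 7.2, so the center F sits 7.2 in from both sides at F = (-26.3, 25.2). That places the tangent points at D = (-33.5, 25.2) on WD and V = (-26.3, 32.4) on VN. Then |LD| = |D − L| = 41.9.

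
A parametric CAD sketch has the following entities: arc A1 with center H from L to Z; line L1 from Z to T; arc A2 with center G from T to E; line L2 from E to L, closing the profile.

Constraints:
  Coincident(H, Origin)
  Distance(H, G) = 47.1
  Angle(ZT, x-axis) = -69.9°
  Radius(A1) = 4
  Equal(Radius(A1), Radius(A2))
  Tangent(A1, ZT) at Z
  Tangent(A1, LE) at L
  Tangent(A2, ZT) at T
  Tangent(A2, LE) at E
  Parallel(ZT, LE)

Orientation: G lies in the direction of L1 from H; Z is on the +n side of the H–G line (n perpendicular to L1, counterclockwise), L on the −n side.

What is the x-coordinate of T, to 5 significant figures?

19.943

The slot axis is L1's direction at -69.9°, so u = (cos -69.9°, sin -69.9°) = (0.34366, -0.93909) and n = (−sin -69.9°, cos -69.9°) = (0.93909, 0.34366). H is at the origin and G lies 47.1 along u from H, so G = 47.1·u = (16.186, -44.231). Tangency of A1 to both parallel lines with radius 4.0 puts Z and L at H ± 4.0·n: Z = (3.7564, 1.3746), L = (-3.7564, -1.3746). Equal radii place T and E the same way about G: T = G + 4.0·n = (19.943, -42.857), E = G − 4.0·n = (12.430, -45.606). So T.x = 19.943.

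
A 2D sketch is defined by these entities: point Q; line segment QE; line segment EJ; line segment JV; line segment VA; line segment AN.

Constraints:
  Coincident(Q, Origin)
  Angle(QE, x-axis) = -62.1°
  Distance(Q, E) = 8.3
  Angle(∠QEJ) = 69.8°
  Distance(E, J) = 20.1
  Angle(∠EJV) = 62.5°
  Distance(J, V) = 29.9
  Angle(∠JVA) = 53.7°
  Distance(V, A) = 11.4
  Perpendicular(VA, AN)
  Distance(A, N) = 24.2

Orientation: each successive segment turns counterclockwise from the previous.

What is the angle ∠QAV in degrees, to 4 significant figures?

143.1°

Q is at the origin; QE runs at -62.1° with length 8.3, so E = (3.884, -7.335). ∠QEJ = 69.8° gives EJ at 48.10° from the x-axis; with |EJ| = 20.1, J = (17.31, 7.625). ∠EJV = 62.5° gives JV at 165.6° from the x-axis; with |JV| = 29.9, V = (-11.65, 15.06). ∠JVA = 53.7° gives VA at -68.10° from the x-axis; with |VA| = 11.4, A = (-7.401, 4.484). Then cos ∠QAV = AQ·AV / (|AQ||AV|), giving 143.1°.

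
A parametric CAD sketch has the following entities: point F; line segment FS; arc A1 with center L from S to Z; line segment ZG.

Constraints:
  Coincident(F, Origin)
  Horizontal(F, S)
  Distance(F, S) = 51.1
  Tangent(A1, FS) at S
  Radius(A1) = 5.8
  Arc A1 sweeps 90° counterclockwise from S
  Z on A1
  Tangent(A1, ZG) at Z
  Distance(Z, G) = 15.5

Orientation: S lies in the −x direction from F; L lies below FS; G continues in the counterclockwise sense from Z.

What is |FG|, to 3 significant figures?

60.8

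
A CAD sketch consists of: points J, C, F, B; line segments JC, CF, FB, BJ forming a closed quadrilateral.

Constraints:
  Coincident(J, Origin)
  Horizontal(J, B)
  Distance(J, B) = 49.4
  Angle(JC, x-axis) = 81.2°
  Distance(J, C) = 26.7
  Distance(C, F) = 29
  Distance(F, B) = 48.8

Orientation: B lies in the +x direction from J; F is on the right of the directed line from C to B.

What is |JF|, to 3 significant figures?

2.50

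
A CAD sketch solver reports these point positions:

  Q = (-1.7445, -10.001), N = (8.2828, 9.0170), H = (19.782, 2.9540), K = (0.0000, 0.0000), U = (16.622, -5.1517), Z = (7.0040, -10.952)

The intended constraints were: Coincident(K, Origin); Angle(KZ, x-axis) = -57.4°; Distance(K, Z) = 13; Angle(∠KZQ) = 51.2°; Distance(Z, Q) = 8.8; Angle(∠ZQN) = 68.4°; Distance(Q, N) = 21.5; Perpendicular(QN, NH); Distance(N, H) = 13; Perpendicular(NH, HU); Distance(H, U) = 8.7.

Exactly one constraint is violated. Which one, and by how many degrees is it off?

Perpendicular(NH, HU) — off by 6.50°.

K = (0.00, 0.00) ✓; KZ at -57.40° ✓; |KZ| = 13.00 ✓; ∠KZQ = 51.20° ✓; |ZQ| = 8.800 ✓; ∠ZQN = 68.40° ✓; |QN| = 21.50 ✓; ∠(QN, NH) = 90.00° ✓; |NH| = 13.00 ✓; ∠(NH, HU) = 83.50° ✗; |HU| = 8.700 ✓.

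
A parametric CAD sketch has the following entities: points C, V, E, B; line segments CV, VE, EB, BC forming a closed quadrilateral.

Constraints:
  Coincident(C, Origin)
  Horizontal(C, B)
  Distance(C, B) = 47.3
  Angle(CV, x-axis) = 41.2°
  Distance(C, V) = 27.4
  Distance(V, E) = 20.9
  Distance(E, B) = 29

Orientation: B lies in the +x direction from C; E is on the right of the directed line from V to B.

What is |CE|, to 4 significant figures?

18.63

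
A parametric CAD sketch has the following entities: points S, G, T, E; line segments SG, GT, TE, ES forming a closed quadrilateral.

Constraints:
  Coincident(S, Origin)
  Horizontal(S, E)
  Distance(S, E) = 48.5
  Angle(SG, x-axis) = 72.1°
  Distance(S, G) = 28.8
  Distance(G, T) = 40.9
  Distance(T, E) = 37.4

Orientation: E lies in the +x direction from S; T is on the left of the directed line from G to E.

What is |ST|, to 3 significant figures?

61.3

Checks: |GT| = 40.90 ✓; |TE| = 37.40 ✓.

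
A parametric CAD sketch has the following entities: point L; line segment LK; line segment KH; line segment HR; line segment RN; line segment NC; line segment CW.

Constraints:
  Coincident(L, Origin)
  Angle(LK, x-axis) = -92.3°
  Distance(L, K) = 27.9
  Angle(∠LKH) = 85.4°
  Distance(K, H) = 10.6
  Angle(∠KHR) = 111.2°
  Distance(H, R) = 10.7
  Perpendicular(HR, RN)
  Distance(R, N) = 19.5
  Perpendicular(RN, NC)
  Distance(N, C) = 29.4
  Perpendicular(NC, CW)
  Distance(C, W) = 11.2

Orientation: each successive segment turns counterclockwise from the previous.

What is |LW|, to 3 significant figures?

42.7

L is at the origin; LK runs at -92.3° with length 27.9, so K = (-1.12, -27.9). ∠LKH = 85.4° gives KH at 2.30° from the x-axis; with |KH| = 10.6, H = (9.47, -27.5). ∠KHR = 111.2° gives HR at 71.1° from the x-axis; with |HR| = 10.7, R = (12.9, -17.3). HR is perpendicular to RN, so RN runs at 161°; with |RN| = 19.5, N = (-5.51, -11.0). RN ⟂ NC, so NC runs at -109°; with |NC| = 29.4, C = (-15.0, -38.8). The perpendicularity gives CW at right angles to NC, so CW runs at -18.9°; with |CW| = 11.2, W = (-4.44, -42.5). Then |LW| = |W − L| = 42.7.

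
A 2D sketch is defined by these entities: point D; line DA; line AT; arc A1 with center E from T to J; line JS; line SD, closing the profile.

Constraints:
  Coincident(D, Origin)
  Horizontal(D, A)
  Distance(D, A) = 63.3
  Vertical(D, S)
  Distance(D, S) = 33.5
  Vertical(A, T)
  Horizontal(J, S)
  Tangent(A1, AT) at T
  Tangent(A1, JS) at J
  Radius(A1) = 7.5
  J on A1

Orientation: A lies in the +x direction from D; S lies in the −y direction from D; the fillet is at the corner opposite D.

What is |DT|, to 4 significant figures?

68.43

The virtual corner opposite D is at (63.30, -33.50). The tangent condition forces ET to be normal to AT and tangency of A1 to JS means the radius EJ is perpendicular to JS, with radius 7.5, so the center E sits 7.5 in from both sides at E = (55.80, -26.00). That places the tangent points at T = (63.30, -26.00) on AT and J = (55.80, -33.50) on JS. Then |DT| = |T − D| = 68.43.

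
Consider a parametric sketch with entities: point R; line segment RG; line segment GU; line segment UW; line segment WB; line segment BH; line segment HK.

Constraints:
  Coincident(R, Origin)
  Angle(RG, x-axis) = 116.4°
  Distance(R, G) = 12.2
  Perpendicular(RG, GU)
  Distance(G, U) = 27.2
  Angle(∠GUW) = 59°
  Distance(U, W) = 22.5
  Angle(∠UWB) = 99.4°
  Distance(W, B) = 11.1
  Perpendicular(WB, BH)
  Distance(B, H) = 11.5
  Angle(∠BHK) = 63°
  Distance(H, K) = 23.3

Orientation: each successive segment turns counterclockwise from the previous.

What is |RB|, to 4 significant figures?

6.082

R is at the origin; RG runs at 116.4° with length 12.2, so G = (-5.425, 10.93). The perpendicularity gives GU at right angles to RG, so GU runs at -153.6°; with |GU| = 27.2, U = (-29.79, -1.166). ∠GUW = 59.0° gives UW at -32.60° from the x-axis; with |UW| = 22.5, W = (-10.83, -13.29). ∠UWB = 99.4° gives WB at 48.00° from the x-axis; with |WB| = 11.1, B = (-3.405, -5.040). Then |RB| = |B − R| = 6.082.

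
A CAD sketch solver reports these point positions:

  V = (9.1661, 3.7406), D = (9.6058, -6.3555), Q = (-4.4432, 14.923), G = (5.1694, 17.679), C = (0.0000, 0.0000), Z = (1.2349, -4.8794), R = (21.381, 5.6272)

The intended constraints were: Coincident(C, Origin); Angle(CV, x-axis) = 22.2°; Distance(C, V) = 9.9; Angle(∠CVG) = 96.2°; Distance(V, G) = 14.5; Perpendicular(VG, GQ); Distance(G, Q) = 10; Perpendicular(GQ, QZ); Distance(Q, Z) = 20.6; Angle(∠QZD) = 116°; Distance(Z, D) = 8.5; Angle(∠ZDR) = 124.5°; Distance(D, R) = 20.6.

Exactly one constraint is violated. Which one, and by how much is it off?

Distance(D, R) = 20.6 — off by 3.80.

C = (0.00, 0.00) ✓; CV at 22.20° ✓; |CV| = 9.900 ✓; ∠CVG = 96.20° ✓; |VG| = 14.50 ✓; ∠(VG, GQ) = 90.00° ✓; |GQ| = 10.00 ✓; ∠(GQ, QZ) = 90.00° ✓; |QZ| = 20.60 ✓; ∠QZD = 116.0° ✓; |ZD| = 8.500 ✓; ∠ZDR = 124.5° ✓; |DR| = 16.80 ✗.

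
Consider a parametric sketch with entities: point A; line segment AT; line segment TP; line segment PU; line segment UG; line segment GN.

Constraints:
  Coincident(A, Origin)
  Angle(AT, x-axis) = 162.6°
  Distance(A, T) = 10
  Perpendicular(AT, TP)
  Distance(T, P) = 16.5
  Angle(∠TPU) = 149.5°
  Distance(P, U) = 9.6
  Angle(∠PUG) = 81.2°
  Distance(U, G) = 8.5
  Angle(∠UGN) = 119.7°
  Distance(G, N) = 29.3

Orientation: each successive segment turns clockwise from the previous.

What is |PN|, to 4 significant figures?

26.82

A is at the origin; AT runs at 162.6° with length 10.0, so T = (-9.542, 2.990). AT is perpendicular to TP, so TP runs at 72.60°; with |TP| = 16.5, P = (-4.608, 18.74). ∠TPU = 149.5° gives PU at 42.10° from the x-axis; with |PU| = 9.6, U = (2.515, 25.17). ∠PUG = 81.2° gives UG at -56.70° from the x-axis; with |UG| = 8.5, G = (7.181, 18.07). ∠UGN = 119.7° gives GN at -117.0° from the x-axis; with |GN| = 29.3, N = (-6.120, -8.039). Then |PN| = |N − P| = 26.82.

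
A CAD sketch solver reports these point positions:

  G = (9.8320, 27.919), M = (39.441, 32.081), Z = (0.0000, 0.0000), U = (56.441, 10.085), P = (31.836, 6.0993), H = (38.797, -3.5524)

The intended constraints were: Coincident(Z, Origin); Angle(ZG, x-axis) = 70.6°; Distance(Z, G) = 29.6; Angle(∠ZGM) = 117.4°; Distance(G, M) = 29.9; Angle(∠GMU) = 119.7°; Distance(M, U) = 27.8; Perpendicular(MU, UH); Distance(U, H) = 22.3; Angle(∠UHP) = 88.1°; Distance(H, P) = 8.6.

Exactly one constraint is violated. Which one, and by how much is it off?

Distance(H, P) = 8.6 — off by 3.30.

Z = (0.00, 0.00) ✓; ZG at 70.60° ✓; |ZG| = 29.60 ✓; ∠ZGM = 117.4° ✓; |GM| = 29.90 ✓; ∠GMU = 119.7° ✓; |MU| = 27.80 ✓; ∠(MU, UH) = 90.00° ✓; |UH| = 22.30 ✓; ∠UHP = 88.10° ✓; |HP| = 11.90 ✗.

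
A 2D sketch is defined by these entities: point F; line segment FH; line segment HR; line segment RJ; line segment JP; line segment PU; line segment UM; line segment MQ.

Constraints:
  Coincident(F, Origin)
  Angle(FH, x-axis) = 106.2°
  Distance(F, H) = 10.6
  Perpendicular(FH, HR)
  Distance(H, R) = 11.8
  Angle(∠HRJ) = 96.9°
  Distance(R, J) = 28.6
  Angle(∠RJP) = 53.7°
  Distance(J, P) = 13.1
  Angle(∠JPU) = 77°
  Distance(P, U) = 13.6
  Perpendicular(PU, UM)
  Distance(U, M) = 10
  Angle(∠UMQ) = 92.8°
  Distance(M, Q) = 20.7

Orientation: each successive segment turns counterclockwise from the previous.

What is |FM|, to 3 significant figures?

21.9

F is at the origin; FH runs at 106.2° with length 10.6, so H = (-2.96, 10.2). The perpendicularity gives HR at right angles to FH, so HR runs at -164°; with |HR| = 11.8, R = (-14.3, 6.89). ∠HRJ = 96.9° gives RJ at -80.7° from the x-axis; with |RJ| = 28.6, J = (-9.67, -21.3). ∠RJP = 53.7° gives JP at 45.6° from the x-axis; with |JP| = 13.1, P = (-0.501, -12.0). ∠JPU = 77.0° gives PU at 149° from the x-axis; with |PU| = 13.6, U = (-12.1, -4.89). PU is perpendicular to UM, so UM runs at -121°; with |UM| = 10.0, M = (-17.3, -13.4). Then |FM| = |M − F| = 21.9.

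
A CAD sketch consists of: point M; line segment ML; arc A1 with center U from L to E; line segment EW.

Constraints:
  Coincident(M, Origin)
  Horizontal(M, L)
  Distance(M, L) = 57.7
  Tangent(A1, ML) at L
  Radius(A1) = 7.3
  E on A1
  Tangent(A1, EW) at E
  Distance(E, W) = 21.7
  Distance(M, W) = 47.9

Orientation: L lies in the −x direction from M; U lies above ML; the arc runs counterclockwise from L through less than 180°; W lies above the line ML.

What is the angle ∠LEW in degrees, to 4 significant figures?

147.9°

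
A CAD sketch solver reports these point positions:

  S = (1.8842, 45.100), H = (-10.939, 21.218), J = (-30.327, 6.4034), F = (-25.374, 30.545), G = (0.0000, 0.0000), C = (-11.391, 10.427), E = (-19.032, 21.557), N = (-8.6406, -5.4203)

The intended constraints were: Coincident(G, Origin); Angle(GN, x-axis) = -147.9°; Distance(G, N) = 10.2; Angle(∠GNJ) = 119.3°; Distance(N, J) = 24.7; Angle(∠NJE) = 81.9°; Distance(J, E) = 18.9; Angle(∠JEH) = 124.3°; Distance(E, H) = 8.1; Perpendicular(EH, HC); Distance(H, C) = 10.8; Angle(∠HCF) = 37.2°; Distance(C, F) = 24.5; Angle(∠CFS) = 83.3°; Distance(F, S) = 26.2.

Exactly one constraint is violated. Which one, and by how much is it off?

Distance(F, S) = 26.2 — off by 4.70.

G = (0.00, 0.00) ✓; GN at -147.9° ✓; |GN| = 10.20 ✓; ∠GNJ = 119.3° ✓; |NJ| = 24.70 ✓; ∠NJE = 81.90° ✓; |JE| = 18.90 ✓; ∠JEH = 124.3° ✓; |EH| = 8.100 ✓; ∠(EH, HC) = 90.00° ✓; |HC| = 10.80 ✓; ∠HCF = 37.20° ✓; |CF| = 24.50 ✓; ∠CFS = 83.30° ✓; |FS| = 30.90 ✗.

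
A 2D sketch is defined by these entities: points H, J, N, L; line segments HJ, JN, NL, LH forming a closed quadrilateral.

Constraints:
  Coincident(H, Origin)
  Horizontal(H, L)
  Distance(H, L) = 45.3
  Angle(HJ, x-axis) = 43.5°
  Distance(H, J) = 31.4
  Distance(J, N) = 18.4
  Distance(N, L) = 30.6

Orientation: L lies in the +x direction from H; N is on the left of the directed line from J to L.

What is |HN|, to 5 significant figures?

49.322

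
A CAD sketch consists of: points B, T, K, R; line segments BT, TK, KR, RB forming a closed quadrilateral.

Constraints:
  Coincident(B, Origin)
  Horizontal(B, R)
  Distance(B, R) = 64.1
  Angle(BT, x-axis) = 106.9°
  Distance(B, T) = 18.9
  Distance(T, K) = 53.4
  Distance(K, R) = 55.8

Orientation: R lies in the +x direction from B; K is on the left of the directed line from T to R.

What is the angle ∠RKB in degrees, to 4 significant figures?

65.60°

Checks: |TK| = 53.40 ✓; |KR| = 55.80 ✓.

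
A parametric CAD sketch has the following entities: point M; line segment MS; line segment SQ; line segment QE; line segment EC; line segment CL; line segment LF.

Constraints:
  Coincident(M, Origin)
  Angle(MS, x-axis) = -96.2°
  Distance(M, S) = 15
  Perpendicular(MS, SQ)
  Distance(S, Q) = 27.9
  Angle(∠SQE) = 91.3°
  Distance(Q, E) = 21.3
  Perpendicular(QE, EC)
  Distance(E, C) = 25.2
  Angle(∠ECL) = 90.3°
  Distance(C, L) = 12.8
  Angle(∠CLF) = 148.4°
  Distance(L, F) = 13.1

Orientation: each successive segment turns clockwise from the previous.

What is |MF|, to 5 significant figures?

19.657

M is at the origin; MS runs at -96.2° with length 15.0, so S = (-1.6200, -14.912). MS ⟂ SQ, so SQ runs at 173.80°; with |SQ| = 27.9, Q = (-29.357, -11.899). ∠SQE = 91.3° gives QE at 85.100° from the x-axis; with |QE| = 21.3, E = (-27.537, 9.3231). The perpendicularity gives EC at right angles to QE, so EC runs at -4.9000°; with |EC| = 25.2, C = (-2.4295, 7.1706). ∠ECL = 90.3° gives CL at -94.600° from the x-axis; with |CL| = 12.8, L = (-3.4561, -5.5882). ∠CLF = 148.4° gives LF at -126.20° from the x-axis; with |LF| = 13.1, F = (-11.193, -16.159). Then |MF| = |F − M| = 19.657.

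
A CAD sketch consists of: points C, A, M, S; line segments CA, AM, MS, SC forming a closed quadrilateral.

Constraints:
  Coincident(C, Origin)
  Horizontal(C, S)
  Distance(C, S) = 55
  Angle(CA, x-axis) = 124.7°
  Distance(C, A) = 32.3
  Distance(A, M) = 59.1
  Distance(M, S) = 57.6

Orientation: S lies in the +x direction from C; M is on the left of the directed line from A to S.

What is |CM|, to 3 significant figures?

63.6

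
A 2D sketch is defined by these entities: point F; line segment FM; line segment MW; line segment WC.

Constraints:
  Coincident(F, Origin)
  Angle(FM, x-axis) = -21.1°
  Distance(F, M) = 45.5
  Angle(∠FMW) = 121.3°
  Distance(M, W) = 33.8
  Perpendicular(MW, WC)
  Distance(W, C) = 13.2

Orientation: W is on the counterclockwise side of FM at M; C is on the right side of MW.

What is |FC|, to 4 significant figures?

77.53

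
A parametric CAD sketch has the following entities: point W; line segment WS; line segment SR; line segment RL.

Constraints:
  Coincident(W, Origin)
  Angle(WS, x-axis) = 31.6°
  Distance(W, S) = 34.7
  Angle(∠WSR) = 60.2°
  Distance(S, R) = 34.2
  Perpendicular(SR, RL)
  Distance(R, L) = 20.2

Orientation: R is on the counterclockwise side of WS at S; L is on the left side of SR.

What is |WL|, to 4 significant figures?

19.64

W is at the origin; WS runs at 31.6° with length 34.7, so S = 34.7·(cos 31.6°, sin 31.6°) = (29.55, 18.18). ∠WSR = 60.2°, so SR runs at 31.6° + (180° − 60.2°) = 151.4° from the x-axis; with |SR| = 34.2, R = S + 34.2·(cos 151.4°, sin 151.4°) = (-0.4721, 34.55). The perpendicularity gives RL at right angles to SR; with |RL| = 20.2 on the left of SR, L = R + 20.2·(-0.4787, -0.8780) = (-10.14, 16.82). Then |WL| = |L − W| = 19.64.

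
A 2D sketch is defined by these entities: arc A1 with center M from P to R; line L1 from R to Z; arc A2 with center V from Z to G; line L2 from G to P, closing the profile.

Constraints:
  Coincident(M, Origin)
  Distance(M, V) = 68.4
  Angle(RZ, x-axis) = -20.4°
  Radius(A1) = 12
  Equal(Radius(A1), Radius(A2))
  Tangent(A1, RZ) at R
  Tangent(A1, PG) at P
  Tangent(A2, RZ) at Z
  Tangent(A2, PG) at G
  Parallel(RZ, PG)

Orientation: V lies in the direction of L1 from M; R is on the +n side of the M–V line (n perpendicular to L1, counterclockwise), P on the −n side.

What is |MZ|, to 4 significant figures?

69.44

Tangency of A1 to both parallel lines with radius 12.0 puts R and P at M ± 12.0·n: R = (4.183, 11.25), P = (-4.183, -11.25). Equal radii place Z and G the same way about V: Z = V + 12.0·n = (68.29, -12.59), G = V − 12.0·n = (59.93, -35.09). Then |MZ| = |Z − M| = 69.44.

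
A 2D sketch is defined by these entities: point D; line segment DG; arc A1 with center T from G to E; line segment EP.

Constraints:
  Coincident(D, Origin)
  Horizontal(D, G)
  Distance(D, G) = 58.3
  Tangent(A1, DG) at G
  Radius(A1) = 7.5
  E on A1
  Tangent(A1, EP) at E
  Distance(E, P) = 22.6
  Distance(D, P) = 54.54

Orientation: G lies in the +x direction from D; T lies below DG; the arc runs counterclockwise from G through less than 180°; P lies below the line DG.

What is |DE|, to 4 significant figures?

51.30

Checks: |TE| = 7.500 ✓; ∠(TE, EP) = 90.00° ✓; |EP| = 22.60 ✓; |DP| = 54.54 ✓.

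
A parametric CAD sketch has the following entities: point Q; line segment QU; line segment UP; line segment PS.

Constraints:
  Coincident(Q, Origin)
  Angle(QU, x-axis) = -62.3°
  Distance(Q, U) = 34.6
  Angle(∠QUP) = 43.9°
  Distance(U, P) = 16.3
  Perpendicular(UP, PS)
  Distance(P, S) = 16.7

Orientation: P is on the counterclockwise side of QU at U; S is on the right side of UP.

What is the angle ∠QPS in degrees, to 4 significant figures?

160.2°

Q is at the origin; QU runs at -62.3° with length 34.6, so U = 34.6·(cos -62.3°, sin -62.3°) = (16.08, -30.63). ∠QUP = 43.9°, so UP runs at -62.3° + (180° − 43.9°) = 73.80° from the x-axis; with |UP| = 16.3, P = U + 16.3·(cos 73.80°, sin 73.80°) = (20.63, -14.98). UP ⟂ PS; with |PS| = 16.7 on the right of UP, S = P + 16.7·(0.9603, -0.2790) = (36.67, -19.64). Then cos ∠QPS = PQ·PS / (|PQ||PS|), giving 160.2°.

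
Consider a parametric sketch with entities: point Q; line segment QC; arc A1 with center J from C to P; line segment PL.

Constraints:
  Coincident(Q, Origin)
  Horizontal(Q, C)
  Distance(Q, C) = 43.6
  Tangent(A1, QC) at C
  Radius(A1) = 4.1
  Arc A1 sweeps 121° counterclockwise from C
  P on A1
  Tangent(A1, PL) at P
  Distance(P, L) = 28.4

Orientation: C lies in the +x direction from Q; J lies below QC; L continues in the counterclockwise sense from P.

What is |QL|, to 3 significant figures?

62.7

Q is at the origin; Q and C share the same y with |QC| = 43.6 and C on the +x side, so C = (43.6, 0.00). A1 meets QC tangentially, so JC is at right angles to QC, so J = C + (0, -4.1) = (43.6, -4.10). On A1, C sits at bearing 90° from J; a 121° counterclockwise sweep puts P at bearing 211°, so P = J + 4.1·(cos 211°, sin 211°) = (40.1, -6.21). A1 meets PL tangentially, so JP is at right angles to PL, so PL runs along (−sin 211°, cos 211°); with |PL| = 28.4, L = (54.7, -30.6). Then |QL| = |L − Q| = 62.7.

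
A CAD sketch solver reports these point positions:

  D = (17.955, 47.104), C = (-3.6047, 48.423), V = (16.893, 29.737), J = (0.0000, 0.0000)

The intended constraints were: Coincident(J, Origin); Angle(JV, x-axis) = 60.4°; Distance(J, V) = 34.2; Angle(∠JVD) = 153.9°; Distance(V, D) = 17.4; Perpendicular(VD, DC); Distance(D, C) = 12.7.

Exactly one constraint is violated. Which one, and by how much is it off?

Distance(D, C) = 12.7 — off by 8.90.

J = (0.00, 0.00) ✓; JV at 60.40° ✓; |JV| = 34.20 ✓; ∠JVD = 153.9° ✓; |VD| = 17.40 ✓; ∠(VD, DC) = 90.00° ✓; |DC| = 21.60 ✗.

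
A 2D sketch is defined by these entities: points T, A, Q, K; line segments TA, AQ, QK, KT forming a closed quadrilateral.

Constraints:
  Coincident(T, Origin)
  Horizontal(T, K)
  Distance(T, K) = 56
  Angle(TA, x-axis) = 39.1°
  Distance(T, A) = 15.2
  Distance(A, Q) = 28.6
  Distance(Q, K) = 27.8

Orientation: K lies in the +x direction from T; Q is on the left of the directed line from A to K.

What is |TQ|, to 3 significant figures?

43.4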